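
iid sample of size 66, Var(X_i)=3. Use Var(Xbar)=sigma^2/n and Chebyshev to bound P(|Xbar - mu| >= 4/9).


Var(Xbar) = Var(X)/n = 3/66
Chebyshev: P(|Xbar-mu| >= 4/9) <= Var(Xbar)/(4/9)^2 = (1/22)/(16/81) = 81/352

81/352


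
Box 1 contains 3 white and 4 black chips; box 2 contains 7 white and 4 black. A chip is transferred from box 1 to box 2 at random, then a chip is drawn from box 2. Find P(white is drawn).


P(transfer white) = 3/7; P(transfer black) = 4/7
If white transferred: Urn II has 8 white of 12, so P(white|white moved) = 2/3
If black transferred: Urn II has 7 white of 12, so P(white|black moved) = 7/12
By total probability: P(white) = 3/7*2/3 + 4/7*7/12 = 13/21

13/21


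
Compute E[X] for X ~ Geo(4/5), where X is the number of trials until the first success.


For geometric (trials until first success), E[X] = 1/p = 1/(4/5) = 5/4

5/4


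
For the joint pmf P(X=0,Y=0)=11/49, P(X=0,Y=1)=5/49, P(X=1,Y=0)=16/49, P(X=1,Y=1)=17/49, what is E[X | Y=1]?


P(Y=1) = 22/49
E[X|Y=1] = (0*5 + 1*17)/22 = 17/22

17/22


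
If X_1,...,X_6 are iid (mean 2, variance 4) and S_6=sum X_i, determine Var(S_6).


By independence, Var(S_n) = n*Var(X_1) = 6*4 = 24

24


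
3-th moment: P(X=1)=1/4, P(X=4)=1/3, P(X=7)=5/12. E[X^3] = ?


E[X^3] = sum(x^3 * P(x))
= 1*1/4 + 64*1/3 + 343*5/12
= 329/2

329/2


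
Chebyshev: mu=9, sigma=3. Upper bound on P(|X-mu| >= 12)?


k = 12/3 = 4
Chebyshev: P(|X-mu| >= k*sigma) <= 1/k^2 = 1/4^2 = 1/16

1/16


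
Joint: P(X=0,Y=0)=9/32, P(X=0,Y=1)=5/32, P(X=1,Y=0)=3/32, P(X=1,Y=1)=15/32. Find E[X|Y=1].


P(Y=1) = 20/32
E[X|Y=1] = (0*5 + 1*15)/20 = 15/20 = 3/4

3/4


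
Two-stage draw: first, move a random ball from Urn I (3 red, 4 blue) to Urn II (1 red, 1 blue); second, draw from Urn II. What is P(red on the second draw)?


P(transfer red) = 3/7; P(transfer blue) = 4/7
If red transferred: Urn II has 2 red of 3, so P(red|red moved) = 2/3
If blue transferred: Urn II has 1 red of 3, so P(red|blue moved) = 1/3
By total probability: P(red) = 3/7*2/3 + 4/7*1/3 = 10/21

10/21


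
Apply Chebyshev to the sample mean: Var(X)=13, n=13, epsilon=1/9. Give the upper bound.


Var(Xbar) = Var(X)/n = 13/13
Chebyshev: P(|Xbar-mu| >= 1/9) <= Var(Xbar)/(1/9)^2 = 1/(1/81) = 81
Bound exceeds 1, so trivial bound: 1

1


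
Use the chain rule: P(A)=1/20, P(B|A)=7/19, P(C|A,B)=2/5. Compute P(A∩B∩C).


P(A∩B∩C) = P(A) * P(B|A) * P(C|A∩B)
= 1/20 * 7/19 * 2/5
= 7/380 * 2/5 = 7/950

7/950


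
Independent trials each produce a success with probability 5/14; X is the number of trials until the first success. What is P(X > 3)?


P(X > 3) = P(first 3 trials all fail) = (1-p)^3 = (9/14)^3 = 729/2744

729/2744


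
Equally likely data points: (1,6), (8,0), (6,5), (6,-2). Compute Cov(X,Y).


E[X]=21/4, E[Y]=9/4, E[XY]=6
Cov(X,Y) = E[XY] - E[X]E[Y] = 6 - 21/4*9/4 = -93/16

-93/16


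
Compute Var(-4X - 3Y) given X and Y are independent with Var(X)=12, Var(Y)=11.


Independence => Cov(X,Y)=0
Var(-4X - 3Y) = (-4)^2*Var(X) + (-3)^2*Var(Y)
= 16*12 + 9*11 = 291

291


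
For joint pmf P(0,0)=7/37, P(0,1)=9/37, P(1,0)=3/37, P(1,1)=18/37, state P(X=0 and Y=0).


Read from table: P(X=0, Y=0) = 7/37

7/37


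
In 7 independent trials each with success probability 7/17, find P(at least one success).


P(at least one) = 1 - P(none)
P(none) = (1 - 7/17)^7 = (10/17)^7 = 10000000/410338673
P(at least one) = 1 - 10000000/410338673 = 400338673/410338673

400338673/410338673


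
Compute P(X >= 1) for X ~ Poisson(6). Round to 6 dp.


P(X>=1) = 1 - P(X<=0) = 1 - (e^(-6)*6^0/0!)
≈ 1 - 0.0024787522 = 0.9975212478
≈ 0.997521

0.997521


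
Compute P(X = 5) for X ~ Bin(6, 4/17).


P(X=5) = C(6,5) * p^5 * (1-p)^1
= 6 * 1024/1419857 * 13/17
= 79872/24137569

79872/24137569


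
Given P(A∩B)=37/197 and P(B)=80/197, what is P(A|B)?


P(A|B) = P(A∩B)/P(B) = (37/197)/(80/197) = 37/80

37/80


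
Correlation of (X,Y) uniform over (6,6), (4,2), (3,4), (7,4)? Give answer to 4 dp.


Cov(X,Y) = 1.0000, Var(X) = 2.5000, Var(Y) = 2.0000
rho = Cov/(sqrt(VarX)*sqrt(VarY)) = 0.4472

0.4472


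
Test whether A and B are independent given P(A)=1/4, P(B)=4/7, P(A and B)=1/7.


P(A)*P(B) = 1/4*4/7 = 1/7
P(A∩B) = 1/7, which equals P(A)P(B), so independent

Yes, A and B are independent


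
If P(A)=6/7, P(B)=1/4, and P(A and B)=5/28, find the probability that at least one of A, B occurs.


P(A∪B) = P(A) + P(B) - P(A∩B)
= 6/7 + 1/4 - 5/28 = 13/14

13/14


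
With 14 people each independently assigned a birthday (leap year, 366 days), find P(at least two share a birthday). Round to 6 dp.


P(all different) = prod((366-i)/366 for i=0..13) = 0.777440
P(at least one match) = 1 - 0.777440 = 0.222560

0.222560


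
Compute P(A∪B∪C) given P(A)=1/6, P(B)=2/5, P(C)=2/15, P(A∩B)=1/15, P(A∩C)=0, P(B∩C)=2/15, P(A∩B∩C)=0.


P(A∪B∪C) = P(A)+P(B)+P(C) - P(AB)-P(AC)-P(BC) + P(ABC)
= 1/6+2/5+2/15 - 1/15-0-2/15 + 0
= 1/2

1/2


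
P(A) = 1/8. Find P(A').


P(A') = 1 - P(A) = 1 - 1/8 = 7/8

7/8


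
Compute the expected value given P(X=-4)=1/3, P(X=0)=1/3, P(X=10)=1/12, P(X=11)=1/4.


E[X] = sum(x * P(x))
= -4*1/3 + 0*1/3 + 10*1/12 + 11*1/4
= 9/4

9/4


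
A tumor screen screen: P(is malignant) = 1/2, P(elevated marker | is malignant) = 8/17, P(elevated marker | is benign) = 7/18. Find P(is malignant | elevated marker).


P(A) = P(A|B)P(B) + P(A|B')P(B') = 8/17*1/2 + 7/18*1/2 = 263/612
P(B|A) = P(A|B)P(B)/P(A) = (4/17)/(263/612) = 144/263

144/263


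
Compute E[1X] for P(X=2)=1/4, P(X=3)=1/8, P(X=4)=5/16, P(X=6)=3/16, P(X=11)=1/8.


E[1X] = sum(g(x)*P(x))
= 2*1/4 + 3*1/8 + 4*5/16 + 6*3/16 + 11*1/8
= 37/8

37/8


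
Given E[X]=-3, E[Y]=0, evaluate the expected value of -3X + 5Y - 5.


E[-3X + 5Y - 5] = -3*E[X] + 5*E[Y] - 5
= (-3)*(-3) + (5)*(0) + (-5)
= 9 + 0 - 5 = 4

4


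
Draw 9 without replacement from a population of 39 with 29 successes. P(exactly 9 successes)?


P(X=9) = C(29,9)*C(10,0) / C(39,9)
= 10015005*1 / 211915132
= 10015005/211915132 = 70035/1481924

70035/1481924


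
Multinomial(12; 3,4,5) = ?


12! = 479001600
Denominator: 3!=6 * 4!=24 * 5!=120
Coefficient = 479001600 / 17280 = 27720

27720


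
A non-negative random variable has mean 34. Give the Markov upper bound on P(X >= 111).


Markov: P(X >= a) <= E[X]/a
P(X >= 111) <= 34/111

34/111


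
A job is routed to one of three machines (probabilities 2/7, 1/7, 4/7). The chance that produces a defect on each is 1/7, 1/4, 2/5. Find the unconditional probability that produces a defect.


P(A) = P(A|B1)P(B1) + P(A|B2)P(B2) + P(A|B3)P(B3)
= 1/7*2/7 + 1/4*1/7 + 2/5*4/7
= 2/49 + 1/28 + 8/35 = 299/980

299/980


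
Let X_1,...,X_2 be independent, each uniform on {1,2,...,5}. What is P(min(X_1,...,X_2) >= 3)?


P(min >= 3) = P(all X_i >= 3) = (P(X_1 >= 3))^2
= (3/5)^2 = 9/25

9/25


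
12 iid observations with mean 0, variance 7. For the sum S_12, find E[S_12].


E[S_n] = n*E[X_1] = 12*0 = 0

0


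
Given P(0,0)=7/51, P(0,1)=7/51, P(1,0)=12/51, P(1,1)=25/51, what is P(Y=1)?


P(Y=1) = P(0,1)+P(1,1) = 7/51 + 25/51 = 32/51

32/51


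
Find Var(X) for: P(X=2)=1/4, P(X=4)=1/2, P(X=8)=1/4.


E[X] = 9/2, E[X^2] = 25
Var(X) = E[X^2] - (E[X])^2 = 25 - (9/2)^2 = 19/4

19/4


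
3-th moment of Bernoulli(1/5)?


For Bernoulli: X in {0,1}
E[X^3] = 0^3*(1-1/5) + 1^3*1/5 = 1/5

1/5


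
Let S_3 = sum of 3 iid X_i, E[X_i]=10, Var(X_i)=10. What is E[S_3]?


E[S_n] = n*E[X_1] = 3*10 = 30

30


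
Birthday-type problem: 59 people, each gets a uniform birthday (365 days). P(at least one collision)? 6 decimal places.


P(all different) = prod((365-i)/365 for i=0..58) = 0.007011
P(at least one match) = 1 - 0.007011 = 0.992989

0.992989


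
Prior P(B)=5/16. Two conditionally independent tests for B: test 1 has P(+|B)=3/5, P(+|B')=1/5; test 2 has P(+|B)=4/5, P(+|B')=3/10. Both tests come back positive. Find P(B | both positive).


After test 1: P(+) = 3/5*5/16 + 1/5*11/16 = 13/40
P(B|+) = (3/16)/(13/40) = 15/26
After test 2 (use post1 as new prior): P(+) = 4/5*15/26 + 3/10*11/26 = 153/260
P(B|+,+) = (6/13)/(153/260) = 40/51

40/51


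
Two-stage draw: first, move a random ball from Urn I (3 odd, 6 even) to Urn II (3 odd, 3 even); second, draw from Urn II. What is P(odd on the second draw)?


P(transfer odd) = 3/9 = 1/3; P(transfer even) = 2/3
If odd transferred: Urn II has 4 odd of 7, so P(odd|odd moved) = 4/7
If even transferred: Urn II has 3 odd of 7, so P(odd|even moved) = 3/7
By total probability: P(odd) = 1/3*4/7 + 2/3*3/7 = 10/21

10/21


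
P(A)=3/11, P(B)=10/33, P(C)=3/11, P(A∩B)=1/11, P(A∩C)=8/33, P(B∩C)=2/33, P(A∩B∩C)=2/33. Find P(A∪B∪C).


P(A∪B∪C) = P(A)+P(B)+P(C) - P(AB)-P(AC)-P(BC) + P(ABC)
= 3/11+10/33+3/11 - 1/11-8/33-2/33 + 2/33
= 17/33

17/33


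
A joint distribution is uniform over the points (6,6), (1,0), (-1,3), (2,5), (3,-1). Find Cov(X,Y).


E[X]=11/5, E[Y]=13/5, E[XY]=8
Cov(X,Y) = E[XY] - E[X]E[Y] = 8 - 11/5*13/5 = 57/25

57/25


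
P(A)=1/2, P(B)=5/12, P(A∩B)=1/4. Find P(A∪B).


P(A∪B) = P(A) + P(B) - P(A∩B)
= 1/2 + 5/12 - 1/4 = 2/3

2/3


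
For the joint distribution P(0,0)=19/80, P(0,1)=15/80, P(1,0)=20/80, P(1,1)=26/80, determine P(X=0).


P(X=0) = P(0,0)+P(0,1) = 19/80 + 15/80 = 34/80 = 17/40

17/40


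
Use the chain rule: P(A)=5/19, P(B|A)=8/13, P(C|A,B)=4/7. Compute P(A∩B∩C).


P(A∩B∩C) = P(A) * P(B|A) * P(C|A∩B)
= 5/19 * 8/13 * 4/7
= 40/247 * 4/7 = 160/1729

160/1729


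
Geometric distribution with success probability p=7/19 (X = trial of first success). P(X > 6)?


P(X > 6) = P(first 6 trials all fail) = (1-p)^6 = (12/19)^6 = 2985984/47045881

2985984/47045881


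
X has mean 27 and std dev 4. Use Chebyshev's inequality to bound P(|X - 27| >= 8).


k = 8/4 = 2
Chebyshev: P(|X-mu| >= k*sigma) <= 1/k^2 = 1/2^2 = 1/4

1/4


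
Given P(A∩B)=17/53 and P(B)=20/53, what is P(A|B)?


P(A|B) = P(A∩B)/P(B) = (17/53)/(20/53) = 17/20

17/20


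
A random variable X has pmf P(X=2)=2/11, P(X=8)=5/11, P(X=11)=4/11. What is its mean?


E[X] = sum(x * P(x))
= 2*2/11 + 8*5/11 + 11*4/11
= 8

8


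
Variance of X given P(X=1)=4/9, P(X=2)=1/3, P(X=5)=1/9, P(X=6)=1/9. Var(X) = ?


E[X] = 7/3, E[X^2] = 77/9
Var(X) = E[X^2] - (E[X])^2 = 77/9 - (7/3)^2 = 28/9

28/9


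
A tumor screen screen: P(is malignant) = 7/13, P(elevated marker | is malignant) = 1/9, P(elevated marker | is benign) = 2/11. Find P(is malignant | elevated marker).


P(A) = P(A|B)P(B) + P(A|B')P(B') = 1/9*7/13 + 2/11*6/13 = 185/1287
P(B|A) = P(A|B)P(B)/P(A) = (7/117)/(185/1287) = 77/185

77/185


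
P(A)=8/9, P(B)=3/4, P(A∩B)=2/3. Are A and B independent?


P(A)*P(B) = 8/9*3/4 = 2/3
P(A∩B) = 2/3, which equals P(A)P(B), so independent

Yes, A and B are independent


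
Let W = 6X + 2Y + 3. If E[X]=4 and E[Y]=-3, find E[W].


E[6X + 2Y + 3] = 6*E[X] + 2*E[Y] + 3
= (6)*(4) + (2)*(-3) + (3)
= 24 - 6 + 3 = 21

21


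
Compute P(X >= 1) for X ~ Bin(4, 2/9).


P(X>=1) = P(X=1) + P(X=2) + P(X=3) + P(X=4)
= 2744/6561 + 392/2187 + 224/6561 + 16/6561
= 4160/6561

4160/6561


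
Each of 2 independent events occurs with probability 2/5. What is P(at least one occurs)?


P(at least one) = 1 - P(none)
P(none) = (1 - 2/5)^2 = (3/5)^2 = 9/25
P(at least one) = 1 - 9/25 = 16/25

16/25


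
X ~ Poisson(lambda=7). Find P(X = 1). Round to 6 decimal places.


P(X=1) = e^(-7) * 7^1 / 1!
≈ 0.0009118819656 * 7 / 1
≈ 0.006383

0.006383


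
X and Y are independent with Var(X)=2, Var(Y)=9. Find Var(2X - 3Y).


Independence => Cov(X,Y)=0
Var(2X - 3Y) = 2^2*Var(X) + (-3)^2*Var(Y)
= 4*2 + 9*9 = 89

89


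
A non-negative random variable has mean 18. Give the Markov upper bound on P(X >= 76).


Markov: P(X >= a) <= E[X]/a
P(X >= 76) <= 18/76 = 9/38

9/38


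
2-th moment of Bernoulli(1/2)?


For Bernoulli: X in {0,1}
E[X^2] = 0^2*(1-1/2) + 1^2*1/2 = 1/2

1/2


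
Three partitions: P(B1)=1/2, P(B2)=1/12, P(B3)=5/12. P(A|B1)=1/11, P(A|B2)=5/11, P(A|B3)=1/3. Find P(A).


P(A) = P(A|B1)P(B1) + P(A|B2)P(B2) + P(A|B3)P(B3)
= 1/11*1/2 + 5/11*1/12 + 1/3*5/12
= 1/22 + 5/132 + 5/36 = 2/9

2/9


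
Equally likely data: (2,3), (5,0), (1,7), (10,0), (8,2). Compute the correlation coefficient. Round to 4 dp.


Cov(X,Y) = -6.6800, Var(X) = 11.7600, Var(Y) = 6.6400
rho = Cov/(sqrt(VarX)*sqrt(VarY)) = -0.7559

-0.7559


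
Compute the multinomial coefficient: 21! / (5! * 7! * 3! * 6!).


21! = 51090942171709440000
Denominator: 5!=120 * 7!=5040 * 3!=6 * 6!=720
Coefficient = 51090942171709440000 / 2612736000 = 19554575040

19554575040


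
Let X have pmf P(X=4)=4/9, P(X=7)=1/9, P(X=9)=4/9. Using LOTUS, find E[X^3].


E[X^3] = sum(g(x)*P(x))
= 64*4/9 + 343*1/9 + 729*4/9
= 3515/9

3515/9


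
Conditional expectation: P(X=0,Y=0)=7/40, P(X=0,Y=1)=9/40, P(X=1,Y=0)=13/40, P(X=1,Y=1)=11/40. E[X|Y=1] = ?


P(Y=1) = 20/40
E[X|Y=1] = (0*9 + 1*11)/20 = 11/20

11/20


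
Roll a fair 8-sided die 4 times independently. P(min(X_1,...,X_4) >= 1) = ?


P(min >= 1) = P(all X_i >= 1) = (P(X_1 >= 1))^4
= (8/8)^4 = 1^4 = 1

1


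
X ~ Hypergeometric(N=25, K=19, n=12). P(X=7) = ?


P(X=7) = C(19,7)*C(6,5) / C(25,12)
= 50388*6 / 5200300
= 302328/5200300 = 234/4025

234/4025


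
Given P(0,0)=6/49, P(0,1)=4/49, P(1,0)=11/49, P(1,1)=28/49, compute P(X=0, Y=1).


Read from table: P(X=0, Y=1) = 4/49

4/49


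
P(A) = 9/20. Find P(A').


P(A') = 1 - P(A) = 1 - 9/20 = 11/20

11/20


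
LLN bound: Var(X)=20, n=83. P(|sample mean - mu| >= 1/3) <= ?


Var(Xbar) = Var(X)/n = 20/83
Chebyshev: P(|Xbar-mu| >= 1/3) <= Var(Xbar)/(1/3)^2 = (20/83)/(1/9) = 180/83
Bound exceeds 1, so trivial bound: 1

1


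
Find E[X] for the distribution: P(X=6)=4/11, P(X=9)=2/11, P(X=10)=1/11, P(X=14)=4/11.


E[X] = sum(x * P(x))
= 6*4/11 + 9*2/11 + 10*1/11 + 14*4/11
= 108/11

108/11


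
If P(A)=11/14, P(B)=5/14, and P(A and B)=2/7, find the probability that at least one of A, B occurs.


P(A∪B) = P(A) + P(B) - P(A∩B)
= 11/14 + 5/14 - 2/7 = 6/7

6/7


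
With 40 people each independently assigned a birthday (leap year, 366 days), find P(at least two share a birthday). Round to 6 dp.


P(all different) = prod((366-i)/366 for i=0..39) = 0.109455
P(at least one match) = 1 - 0.109455 = 0.890545

0.890545


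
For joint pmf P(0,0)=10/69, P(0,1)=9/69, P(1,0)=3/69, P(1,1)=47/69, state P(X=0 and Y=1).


Read from table: P(X=0, Y=1) = 9/69 = 3/23

3/23


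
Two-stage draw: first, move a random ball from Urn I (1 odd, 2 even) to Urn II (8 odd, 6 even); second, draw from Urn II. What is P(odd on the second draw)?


P(transfer odd) = 1/3; P(transfer even) = 2/3
If odd transferred: Urn II has 9 odd of 15, so P(odd|odd moved) = 3/5
If even transferred: Urn II has 8 odd of 15, so P(odd|even moved) = 8/15
By total probability: P(odd) = 1/3*3/5 + 2/3*8/15 = 5/9

5/9


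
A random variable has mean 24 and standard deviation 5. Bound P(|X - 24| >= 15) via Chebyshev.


k = 15/5 = 3
Chebyshev: P(|X-mu| >= k*sigma) <= 1/k^2 = 1/3^2 = 1/9

1/9


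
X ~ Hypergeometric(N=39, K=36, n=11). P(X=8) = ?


P(X=8) = C(36,8)*C(3,3) / C(39,11)
= 30260340*1 / 1676056044
= 30260340/1676056044 = 165/9139

165/9139


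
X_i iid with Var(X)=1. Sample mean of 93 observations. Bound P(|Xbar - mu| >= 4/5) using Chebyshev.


Var(Xbar) = Var(X)/n = 1/93
Chebyshev: P(|Xbar-mu| >= 4/5) <= Var(Xbar)/(4/5)^2 = (1/93)/(16/25) = 25/1488

25/1488


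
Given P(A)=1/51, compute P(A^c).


P(A') = 1 - P(A) = 1 - 1/51 = 50/51

50/51


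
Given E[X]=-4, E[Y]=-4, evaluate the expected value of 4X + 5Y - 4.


E[4X + 5Y - 4] = 4*E[X] + 5*E[Y] - 4
= (4)*(-4) + (5)*(-4) + (-4)
= -16 - 20 - 4 = -40

-40


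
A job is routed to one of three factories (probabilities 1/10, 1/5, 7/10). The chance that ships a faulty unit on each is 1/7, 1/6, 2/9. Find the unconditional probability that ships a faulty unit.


P(A) = P(A|B1)P(B1) + P(A|B2)P(B2) + P(A|B3)P(B3)
= 1/7*1/10 + 1/6*1/5 + 2/9*7/10
= 1/70 + 1/30 + 7/45 = 64/315

64/315


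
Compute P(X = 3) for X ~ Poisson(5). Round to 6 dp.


P(X=3) = e^(-5) * 5^3 / 3!
≈ 0.006737946999 * 125 / 6
≈ 0.140374

0.140374


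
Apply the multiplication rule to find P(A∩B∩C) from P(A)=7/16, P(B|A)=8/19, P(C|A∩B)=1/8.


P(A∩B∩C) = P(A) * P(B|A) * P(C|A∩B)
= 7/16 * 8/19 * 1/8
= 7/38 * 1/8 = 7/304

7/304


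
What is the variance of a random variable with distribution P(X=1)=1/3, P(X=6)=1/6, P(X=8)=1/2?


E[X] = 16/3, E[X^2] = 115/3
Var(X) = E[X^2] - (E[X])^2 = 115/3 - (16/3)^2 = 89/9

89/9


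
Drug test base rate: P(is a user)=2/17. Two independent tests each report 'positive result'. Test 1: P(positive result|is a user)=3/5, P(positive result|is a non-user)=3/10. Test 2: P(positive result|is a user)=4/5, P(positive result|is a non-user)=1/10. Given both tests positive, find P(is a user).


After test 1: P(+) = 3/5*2/17 + 3/10*15/17 = 57/170
P(B|+) = (6/85)/(57/170) = 4/19
After test 2 (use post1 as new prior): P(+) = 4/5*4/19 + 1/10*15/19 = 47/190
P(B|+,+) = (16/95)/(47/190) = 32/47

32/47


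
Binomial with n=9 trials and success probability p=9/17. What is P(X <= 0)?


P(X<=0) = P(X=0)
= 134217728/118587876497
= 134217728/118587876497

134217728/118587876497


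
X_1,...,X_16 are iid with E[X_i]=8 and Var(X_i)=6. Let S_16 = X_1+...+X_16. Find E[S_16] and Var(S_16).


E[S_n] = n*mu = 16*8 = 128
Var(S_n) = n*sigma^2 = 16*6 = 96

E[S_16]=128, Var(S_16)=96


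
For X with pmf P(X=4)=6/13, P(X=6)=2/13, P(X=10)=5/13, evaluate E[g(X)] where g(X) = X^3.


E[X^3] = sum(g(x)*P(x))
= 64*6/13 + 216*2/13 + 1000*5/13
= 5816/13

5816/13


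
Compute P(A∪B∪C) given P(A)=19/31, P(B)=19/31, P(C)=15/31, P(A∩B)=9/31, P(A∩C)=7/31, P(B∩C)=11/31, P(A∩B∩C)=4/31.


P(A∪B∪C) = P(A)+P(B)+P(C) - P(AB)-P(AC)-P(BC) + P(ABC)
= 19/31+19/31+15/31 - 9/31-7/31-11/31 + 4/31
= 30/31

30/31


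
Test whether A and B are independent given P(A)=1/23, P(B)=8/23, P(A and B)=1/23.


P(A)*P(B) = 1/23*8/23 = 8/529
P(A∩B) = 1/23 != 8/529, so not independent

No, A and B are not independent


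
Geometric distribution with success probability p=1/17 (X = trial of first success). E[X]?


For geometric (trials until first success), E[X] = 1/p = 1/(1/17) = 17

17


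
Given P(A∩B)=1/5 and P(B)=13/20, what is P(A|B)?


P(A|B) = P(A∩B)/P(B) = (8/40)/(26/40) = 8/26 = 4/13

4/13


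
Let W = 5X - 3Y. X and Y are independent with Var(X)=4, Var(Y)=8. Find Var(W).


Independence => Cov(X,Y)=0
Var(5X - 3Y) = 5^2*Var(X) + (-3)^2*Var(Y)
= 25*4 + 9*8 = 172

172


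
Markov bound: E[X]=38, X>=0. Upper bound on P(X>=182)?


Markov: P(X >= a) <= E[X]/a
P(X >= 182) <= 38/182 = 19/91

19/91


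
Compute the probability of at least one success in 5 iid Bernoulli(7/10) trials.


P(at least one) = 1 - P(none)
P(none) = (1 - 7/10)^5 = (3/10)^5 = 243/100000
P(at least one) = 1 - 243/100000 = 99757/100000

99757/100000


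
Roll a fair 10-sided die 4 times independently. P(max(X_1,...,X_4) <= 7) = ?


P(max <= 7) = P(all X_i <= 7) = (P(X_1 <= 7))^4
= (7/10)^4 = 2401/10000

2401/10000


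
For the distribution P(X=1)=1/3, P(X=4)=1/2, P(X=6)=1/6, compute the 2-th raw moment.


E[X^2] = sum(x^2 * P(x))
= 1*1/3 + 16*1/2 + 36*1/6
= 43/3

43/3


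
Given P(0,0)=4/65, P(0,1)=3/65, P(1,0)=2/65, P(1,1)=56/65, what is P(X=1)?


P(X=1) = P(1,0)+P(1,1) = 2/65 + 56/65 = 58/65

58/65


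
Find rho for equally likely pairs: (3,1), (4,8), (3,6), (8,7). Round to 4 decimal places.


Cov(X,Y) = 2.5000, Var(X) = 4.2500, Var(Y) = 7.2500
rho = Cov/(sqrt(VarX)*sqrt(VarY)) = 0.4504

0.4504


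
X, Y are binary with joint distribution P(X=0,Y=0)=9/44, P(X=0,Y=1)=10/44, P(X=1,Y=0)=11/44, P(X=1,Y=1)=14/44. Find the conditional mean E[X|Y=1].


P(Y=1) = 24/44
E[X|Y=1] = (0*10 + 1*14)/24 = 14/24 = 7/12

7/12


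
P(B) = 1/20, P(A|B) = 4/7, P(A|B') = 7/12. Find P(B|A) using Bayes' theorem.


P(A) = P(A|B)P(B) + P(A|B')P(B') = 4/7*1/20 + 7/12*19/20 = 979/1680
P(B|A) = P(A|B)P(B)/P(A) = (1/35)/(979/1680) = 48/979

48/979


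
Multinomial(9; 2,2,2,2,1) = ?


9! = 362880
Denominator: 2!=2 * 2!=2 * 2!=2 * 2!=2 * 1!=1
Coefficient = 362880 / 16 = 22680

22680


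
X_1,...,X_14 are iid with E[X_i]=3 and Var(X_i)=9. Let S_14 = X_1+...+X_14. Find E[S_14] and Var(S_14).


E[S_n] = n*mu = 14*3 = 42
Var(S_n) = n*sigma^2 = 14*9 = 126

E[S_14]=42, Var(S_14)=126


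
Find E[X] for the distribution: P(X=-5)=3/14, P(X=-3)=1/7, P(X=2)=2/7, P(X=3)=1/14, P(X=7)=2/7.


E[X] = sum(x * P(x))
= -5*3/14 - 3*1/7 + 2*2/7 + 3*1/14 + 7*2/7
= 9/7

9/7


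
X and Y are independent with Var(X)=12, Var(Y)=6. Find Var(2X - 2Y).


Independence => Cov(X,Y)=0
Var(2X - 2Y) = 2^2*Var(X) + (-2)^2*Var(Y)
= 4*12 + 4*6 = 72

72


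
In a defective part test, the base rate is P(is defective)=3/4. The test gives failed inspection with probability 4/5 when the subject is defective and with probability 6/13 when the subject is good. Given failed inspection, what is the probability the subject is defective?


P(A) = P(A|B)P(B) + P(A|B')P(B') = 4/5*3/4 + 6/13*1/4 = 93/130
P(B|A) = P(A|B)P(B)/P(A) = (3/5)/(93/130) = 26/31

26/31


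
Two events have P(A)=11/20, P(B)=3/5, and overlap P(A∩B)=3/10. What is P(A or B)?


P(A∪B) = P(A) + P(B) - P(A∩B)
= 11/20 + 3/5 - 3/10 = 17/20

17/20


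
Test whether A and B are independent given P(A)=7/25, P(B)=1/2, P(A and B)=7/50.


P(A)*P(B) = 7/25*1/2 = 7/50
P(A∩B) = 7/50, which equals P(A)P(B), so independent

Yes, A and B are independent


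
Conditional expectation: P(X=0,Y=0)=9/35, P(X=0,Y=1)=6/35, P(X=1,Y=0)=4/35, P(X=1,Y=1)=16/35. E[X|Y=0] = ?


P(Y=0) = 13/35
E[X|Y=0] = (0*9 + 1*4)/13 = 4/13

4/13


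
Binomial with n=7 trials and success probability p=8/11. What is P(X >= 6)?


P(X>=6) = P(X=6) + P(X=7)
= 5505024/19487171 + 2097152/19487171
= 7602176/19487171

7602176/19487171


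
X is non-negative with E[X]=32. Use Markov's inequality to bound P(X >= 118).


Markov: P(X >= a) <= E[X]/a
P(X >= 118) <= 32/118 = 16/59

16/59


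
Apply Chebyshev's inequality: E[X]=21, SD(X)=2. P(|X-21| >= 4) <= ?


k = 4/2 = 2
Chebyshev: P(|X-mu| >= k*sigma) <= 1/k^2 = 1/2^2 = 1/4

1/4


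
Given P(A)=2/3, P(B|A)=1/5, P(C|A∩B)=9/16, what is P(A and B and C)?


P(A∩B∩C) = P(A) * P(B|A) * P(C|A∩B)
= 2/3 * 1/5 * 9/16
= 2/15 * 9/16 = 3/40

3/40


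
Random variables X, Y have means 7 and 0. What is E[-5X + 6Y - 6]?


E[-5X + 6Y - 6] = -5*E[X] + 6*E[Y] - 6
= (-5)*(7) + (6)*(0) + (-6)
= -35 + 0 - 6 = -41

-41


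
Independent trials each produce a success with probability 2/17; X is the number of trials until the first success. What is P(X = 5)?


P(X=5) = (1-p)^4 * p = (15/17)^4 * 2/17
= 50625/83521 * 2/17 = 101250/1419857

101250/1419857


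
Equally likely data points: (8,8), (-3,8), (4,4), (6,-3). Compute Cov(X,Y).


E[X]=15/4, E[Y]=17/4, E[XY]=19/2
Cov(X,Y) = E[XY] - E[X]E[Y] = 19/2 - 15/4*17/4 = -103/16

-103/16


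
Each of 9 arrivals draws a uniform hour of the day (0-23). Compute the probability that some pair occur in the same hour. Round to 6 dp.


P(all different) = prod((24-i)/24 for i=0..8) = 0.179599
P(at least one match) = 1 - 0.179599 = 0.820401

0.820401


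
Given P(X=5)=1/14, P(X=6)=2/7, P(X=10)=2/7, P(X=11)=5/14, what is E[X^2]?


E[X^2] = sum(g(x)*P(x))
= 25*1/14 + 36*2/7 + 100*2/7 + 121*5/14
= 587/7

587/7


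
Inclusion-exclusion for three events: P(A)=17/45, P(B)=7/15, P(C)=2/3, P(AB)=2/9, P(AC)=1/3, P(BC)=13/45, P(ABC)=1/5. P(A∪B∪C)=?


P(A∪B∪C) = P(A)+P(B)+P(C) - P(AB)-P(AC)-P(BC) + P(ABC)
= 17/45+7/15+2/3 - 2/9-1/3-13/45 + 1/5
= 13/15

13/15


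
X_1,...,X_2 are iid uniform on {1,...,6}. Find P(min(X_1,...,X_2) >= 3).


P(min >= 3) = P(all X_i >= 3) = (P(X_1 >= 3))^2
= (4/6)^2 = (2/3)^2 = 4/9

4/9


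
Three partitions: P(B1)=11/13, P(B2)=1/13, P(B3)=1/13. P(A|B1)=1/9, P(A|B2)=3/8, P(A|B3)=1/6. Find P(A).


P(A) = P(A|B1)P(B1) + P(A|B2)P(B2) + P(A|B3)P(B3)
= 1/9*11/13 + 3/8*1/13 + 1/6*1/13
= 11/117 + 3/104 + 1/78 = 127/936

127/936


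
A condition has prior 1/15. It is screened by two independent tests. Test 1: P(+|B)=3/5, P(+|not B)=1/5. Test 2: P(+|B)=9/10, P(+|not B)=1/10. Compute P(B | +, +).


After test 1: P(+) = 3/5*1/15 + 1/5*14/15 = 17/75
P(B|+) = (1/25)/(17/75) = 3/17
After test 2 (use post1 as new prior): P(+) = 9/10*3/17 + 1/10*14/17 = 41/170
P(B|+,+) = (27/170)/(41/170) = 27/41

27/41


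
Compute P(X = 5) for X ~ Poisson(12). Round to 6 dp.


P(X=5) = e^(-12) * 12^5 / 5!
≈ 0.000006144212353 * 248832 / 120
≈ 0.012741

0.012741


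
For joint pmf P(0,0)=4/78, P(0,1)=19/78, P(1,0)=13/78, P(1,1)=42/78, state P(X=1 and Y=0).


Read from table: P(X=1, Y=0) = 13/78 = 1/6

1/6


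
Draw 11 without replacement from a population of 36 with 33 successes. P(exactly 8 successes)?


P(X=8) = C(33,8)*C(3,3) / C(36,11)
= 13884156*1 / 600805296
= 13884156/600805296 = 11/476

11/476


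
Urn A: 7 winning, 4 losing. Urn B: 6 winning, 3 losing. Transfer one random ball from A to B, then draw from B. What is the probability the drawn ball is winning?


P(transfer winning) = 7/11; P(transfer losing) = 4/11
If winning transferred: Urn II has 7 winning of 10, so P(winning|winning moved) = 7/10
If losing transferred: Urn II has 6 winning of 10, so P(winning|losing moved) = 3/5
By total probability: P(winning) = 7/11*7/10 + 4/11*3/5 = 73/110

73/110


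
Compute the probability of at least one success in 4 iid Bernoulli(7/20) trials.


P(at least one) = 1 - P(none)
P(none) = (1 - 7/20)^4 = (13/20)^4 = 28561/160000
P(at least one) = 1 - 28561/160000 = 131439/160000

131439/160000


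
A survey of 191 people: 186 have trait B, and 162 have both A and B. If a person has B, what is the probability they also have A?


P(A|B) = P(A∩B)/P(B) = (162/191)/(186/191) = 162/186 = 27/31

27/31


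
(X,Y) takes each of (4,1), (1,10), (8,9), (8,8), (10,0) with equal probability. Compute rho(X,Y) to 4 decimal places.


Cov(X,Y) = -4.7200, Var(X) = 10.5600, Var(Y) = 17.8400
rho = Cov/(sqrt(VarX)*sqrt(VarY)) = -0.3439

-0.3439


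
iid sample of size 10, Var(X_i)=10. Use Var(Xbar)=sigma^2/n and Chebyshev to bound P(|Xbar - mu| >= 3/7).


Var(Xbar) = Var(X)/n = 10/10
Chebyshev: P(|Xbar-mu| >= 3/7) <= Var(Xbar)/(3/7)^2 = 1/(9/49) = 49/9
Bound exceeds 1, so trivial bound: 1

1


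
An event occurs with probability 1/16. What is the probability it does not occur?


P(A') = 1 - P(A) = 1 - 1/16 = 15/16

15/16


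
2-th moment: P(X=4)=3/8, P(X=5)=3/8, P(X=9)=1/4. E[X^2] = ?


E[X^2] = sum(x^2 * P(x))
= 16*3/8 + 25*3/8 + 81*1/4
= 285/8

285/8


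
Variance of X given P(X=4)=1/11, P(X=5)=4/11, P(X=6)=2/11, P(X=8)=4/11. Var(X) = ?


E[X] = 68/11, E[X^2] = 444/11
Var(X) = E[X^2] - (E[X])^2 = 444/11 - (68/11)^2 = 260/121

260/121


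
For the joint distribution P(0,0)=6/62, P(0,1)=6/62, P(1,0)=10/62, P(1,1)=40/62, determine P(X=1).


P(X=1) = P(1,0)+P(1,1) = 10/62 + 40/62 = 50/62 = 25/31

25/31


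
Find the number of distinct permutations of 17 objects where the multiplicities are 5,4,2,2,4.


17! = 355687428096000
Denominator: 5!=120 * 4!=24 * 2!=2 * 2!=2 * 4!=24
Coefficient = 355687428096000 / 276480 = 1286485200

1286485200


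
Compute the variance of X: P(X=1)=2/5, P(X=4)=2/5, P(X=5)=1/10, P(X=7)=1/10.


E[X] = 16/5, E[X^2] = 71/5
Var(X) = E[X^2] - (E[X])^2 = 71/5 - (16/5)^2 = 99/25

99/25


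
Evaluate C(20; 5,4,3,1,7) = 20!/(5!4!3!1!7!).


20! = 2432902008176640000
Denominator: 5!=120 * 4!=24 * 3!=6 * 1!=1 * 7!=5040
Coefficient = 2432902008176640000 / 87091200 = 27935107200

27935107200


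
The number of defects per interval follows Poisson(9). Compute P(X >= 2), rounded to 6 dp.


P(X>=2) = 1 - P(X<=1) = 1 - (e^(-9)*9^0/0! + e^(-9)*9^1/1!)
≈ 1 - (0.0001234098 + 0.0011106882)
= 1 - 0.0012340980 = 0.9987659020
≈ 0.998766

0.998766


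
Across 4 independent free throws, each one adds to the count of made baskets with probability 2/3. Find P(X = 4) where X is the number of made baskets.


P(X=4) = C(4,4) * p^4 * (1-p)^0
= 1 * 16/81 * 1
= 16/81

16/81


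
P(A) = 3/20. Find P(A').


P(A') = 1 - P(A) = 1 - 3/20 = 17/20

17/20


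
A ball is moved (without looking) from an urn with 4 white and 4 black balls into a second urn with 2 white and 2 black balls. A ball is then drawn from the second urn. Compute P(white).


P(transfer white) = 4/8 = 1/2; P(transfer black) = 1/2
If white transferred: Urn II has 3 white of 5, so P(white|white moved) = 3/5
If black transferred: Urn II has 2 white of 5, so P(white|black moved) = 2/5
By total probability: P(white) = 1/2*3/5 + 1/2*2/5 = 1/2

1/2


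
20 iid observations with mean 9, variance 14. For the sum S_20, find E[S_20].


E[S_n] = n*E[X_1] = 20*9 = 180

180


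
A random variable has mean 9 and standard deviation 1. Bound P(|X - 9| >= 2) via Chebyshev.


k = 2/1 = 2
Chebyshev: P(|X-mu| >= k*sigma) <= 1/k^2 = 1/2^2 = 1/4

1/4


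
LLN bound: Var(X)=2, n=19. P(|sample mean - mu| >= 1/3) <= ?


Var(Xbar) = Var(X)/n = 2/19
Chebyshev: P(|Xbar-mu| >= 1/3) <= Var(Xbar)/(1/3)^2 = (2/19)/(1/9) = 18/19

18/19


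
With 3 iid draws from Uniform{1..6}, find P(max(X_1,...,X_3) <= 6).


P(max <= 6) = P(all X_i <= 6) = (P(X_1 <= 6))^3
= (6/6)^3 = 1^3 = 1

1


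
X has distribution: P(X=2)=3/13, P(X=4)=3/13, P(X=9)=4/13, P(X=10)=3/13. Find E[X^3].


E[X^3] = sum(g(x)*P(x))
= 8*3/13 + 64*3/13 + 729*4/13 + 1000*3/13
= 6132/13

6132/13


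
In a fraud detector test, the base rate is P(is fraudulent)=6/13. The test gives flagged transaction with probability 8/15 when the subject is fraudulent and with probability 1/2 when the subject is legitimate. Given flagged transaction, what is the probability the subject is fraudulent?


P(A) = P(A|B)P(B) + P(A|B')P(B') = 8/15*6/13 + 1/2*7/13 = 67/130
P(B|A) = P(A|B)P(B)/P(A) = (16/65)/(67/130) = 32/67

32/67


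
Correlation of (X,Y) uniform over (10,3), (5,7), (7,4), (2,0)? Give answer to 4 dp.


Cov(X,Y) = 2.2500, Var(X) = 8.5000, Var(Y) = 6.2500
rho = Cov/(sqrt(VarX)*sqrt(VarY)) = 0.3087

0.3087


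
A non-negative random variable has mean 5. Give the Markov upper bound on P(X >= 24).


Markov: P(X >= a) <= E[X]/a
P(X >= 24) <= 5/24

5/24


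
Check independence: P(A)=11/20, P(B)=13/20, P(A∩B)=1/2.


P(A)*P(B) = 11/20*13/20 = 143/400
P(A∩B) = 1/2 != 143/400, so not independent

No, A and B are not independent


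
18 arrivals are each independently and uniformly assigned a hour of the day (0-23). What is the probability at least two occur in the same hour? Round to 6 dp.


P(all different) = prod((24-i)/24 for i=0..17) = 0.000123
P(at least one match) = 1 - 0.000123 = 0.999877

0.999877


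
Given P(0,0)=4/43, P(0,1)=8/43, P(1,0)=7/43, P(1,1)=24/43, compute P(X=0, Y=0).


Read from table: P(X=0, Y=0) = 4/43

4/43


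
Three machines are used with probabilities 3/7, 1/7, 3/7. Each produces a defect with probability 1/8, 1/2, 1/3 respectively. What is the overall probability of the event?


P(A) = P(A|B1)P(B1) + P(A|B2)P(B2) + P(A|B3)P(B3)
= 1/8*3/7 + 1/2*1/7 + 1/3*3/7
= 3/56 + 1/14 + 1/7 = 15/56

15/56


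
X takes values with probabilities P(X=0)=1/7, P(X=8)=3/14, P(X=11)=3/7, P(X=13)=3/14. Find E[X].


E[X] = sum(x * P(x))
= 0*1/7 + 8*3/14 + 11*3/7 + 13*3/14
= 129/14

129/14


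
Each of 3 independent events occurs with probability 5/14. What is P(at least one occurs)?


P(at least one) = 1 - P(none)
P(none) = (1 - 5/14)^3 = (9/14)^3 = 729/2744
P(at least one) = 1 - 729/2744 = 2015/2744

2015/2744


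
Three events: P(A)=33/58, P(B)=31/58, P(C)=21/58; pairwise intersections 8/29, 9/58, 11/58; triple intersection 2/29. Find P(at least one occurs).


P(A∪B∪C) = P(A)+P(B)+P(C) - P(AB)-P(AC)-P(BC) + P(ABC)
= 33/58+31/58+21/58 - 8/29-9/58-11/58 + 2/29
= 53/58

53/58


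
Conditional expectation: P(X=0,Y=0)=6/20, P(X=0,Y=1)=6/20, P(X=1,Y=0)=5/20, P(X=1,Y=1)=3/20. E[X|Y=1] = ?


P(Y=1) = 9/20
E[X|Y=1] = (0*6 + 1*3)/9 = 3/9 = 1/3

1/3


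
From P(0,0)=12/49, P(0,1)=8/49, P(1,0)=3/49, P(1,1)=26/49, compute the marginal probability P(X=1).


P(X=1) = P(1,0)+P(1,1) = 3/49 + 26/49 = 29/49

29/49


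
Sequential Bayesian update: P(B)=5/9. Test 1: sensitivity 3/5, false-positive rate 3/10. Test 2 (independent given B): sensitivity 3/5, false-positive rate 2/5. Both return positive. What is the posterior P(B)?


After test 1: P(+) = 3/5*5/9 + 3/10*4/9 = 7/15
P(B|+) = (1/3)/(7/15) = 5/7
After test 2 (use post1 as new prior): P(+) = 3/5*5/7 + 2/5*2/7 = 19/35
P(B|+,+) = (3/7)/(19/35) = 15/19

15/19


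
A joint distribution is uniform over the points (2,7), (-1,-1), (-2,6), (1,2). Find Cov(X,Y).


E[X]=0, E[Y]=7/2, E[XY]=5/4
Cov(X,Y) = E[XY] - E[X]E[Y] = 5/4 - 0*7/2 = 5/4

5/4


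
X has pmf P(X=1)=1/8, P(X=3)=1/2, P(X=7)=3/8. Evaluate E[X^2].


E[X^2] = sum(x^2 * P(x))
= 1*1/8 + 9*1/2 + 49*3/8
= 23

23


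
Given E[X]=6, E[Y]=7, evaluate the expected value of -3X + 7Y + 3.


E[-3X + 7Y + 3] = -3*E[X] + 7*E[Y] + 3
= (-3)*(6) + (7)*(7) + (3)
= -18 + 49 + 3 = 34

34


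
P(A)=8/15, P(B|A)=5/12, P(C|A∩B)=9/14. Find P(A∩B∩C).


P(A∩B∩C) = P(A) * P(B|A) * P(C|A∩B)
= 8/15 * 5/12 * 9/14
= 2/9 * 9/14 = 1/7

1/7


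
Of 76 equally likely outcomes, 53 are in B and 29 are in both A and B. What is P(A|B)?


P(A|B) = P(A∩B)/P(B) = (29/76)/(53/76) = 29/53

29/53


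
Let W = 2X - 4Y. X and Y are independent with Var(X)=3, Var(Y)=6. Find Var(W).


Independence => Cov(X,Y)=0
Var(2X - 4Y) = 2^2*Var(X) + (-4)^2*Var(Y)
= 4*3 + 16*6 = 108

108


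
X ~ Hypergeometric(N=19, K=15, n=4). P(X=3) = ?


P(X=3) = C(15,3)*C(4,1) / C(19,4)
= 455*4 / 3876
= 1820/3876 = 455/969

455/969


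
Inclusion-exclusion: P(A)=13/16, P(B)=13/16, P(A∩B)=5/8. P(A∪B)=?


P(A∪B) = P(A) + P(B) - P(A∩B)
= 13/16 + 13/16 - 5/8 = 1

1


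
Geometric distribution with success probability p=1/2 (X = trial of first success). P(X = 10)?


P(X=10) = (1-p)^9 * p = (1/2)^9 * 1/2
= 1/512 * 1/2 = 1/1024

1/1024


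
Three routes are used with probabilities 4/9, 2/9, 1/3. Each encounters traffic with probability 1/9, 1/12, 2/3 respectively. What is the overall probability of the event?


P(A) = P(A|B1)P(B1) + P(A|B2)P(B2) + P(A|B3)P(B3)
= 1/9*4/9 + 1/12*2/9 + 2/3*1/3
= 4/81 + 1/54 + 2/9 = 47/162

47/162


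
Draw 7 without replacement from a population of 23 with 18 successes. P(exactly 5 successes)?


P(X=5) = C(18,5)*C(5,2) / C(23,7)
= 8568*10 / 245157
= 85680/245157 = 1680/4807

1680/4807


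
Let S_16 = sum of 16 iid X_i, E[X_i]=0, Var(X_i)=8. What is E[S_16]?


E[S_n] = n*E[X_1] = 16*0 = 0

0


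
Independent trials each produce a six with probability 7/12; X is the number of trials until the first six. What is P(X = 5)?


P(X=5) = (1-p)^4 * p = (5/12)^4 * 7/12
= 625/20736 * 7/12 = 4375/248832

4375/248832


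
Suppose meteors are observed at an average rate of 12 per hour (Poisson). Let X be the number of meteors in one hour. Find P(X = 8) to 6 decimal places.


P(X=8) = e^(-12) * 12^8 / 8!
≈ 0.000006144212353 * 429981696 / 40320
≈ 0.065523

0.065523


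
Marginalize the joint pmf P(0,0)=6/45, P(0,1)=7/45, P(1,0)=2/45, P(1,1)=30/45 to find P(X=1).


P(X=1) = P(1,0)+P(1,1) = 2/45 + 30/45 = 32/45

32/45


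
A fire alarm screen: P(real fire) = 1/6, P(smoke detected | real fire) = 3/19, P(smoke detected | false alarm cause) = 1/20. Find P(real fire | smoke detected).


P(A) = P(A|B)P(B) + P(A|B')P(B') = 3/19*1/6 + 1/20*5/6 = 31/456
P(B|A) = P(A|B)P(B)/P(A) = (1/38)/(31/456) = 12/31

12/31


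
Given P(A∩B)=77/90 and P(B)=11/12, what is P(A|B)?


P(A|B) = P(A∩B)/P(B) = (154/180)/(165/180) = 154/165 = 14/15

14/15


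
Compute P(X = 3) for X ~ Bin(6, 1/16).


P(X=3) = C(6,3) * p^3 * (1-p)^3
= 20 * 1/4096 * 3375/4096
= 16875/4194304

16875/4194304


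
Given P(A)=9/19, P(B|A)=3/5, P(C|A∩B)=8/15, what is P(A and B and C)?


P(A∩B∩C) = P(A) * P(B|A) * P(C|A∩B)
= 9/19 * 3/5 * 8/15
= 27/95 * 8/15 = 72/475

72/475


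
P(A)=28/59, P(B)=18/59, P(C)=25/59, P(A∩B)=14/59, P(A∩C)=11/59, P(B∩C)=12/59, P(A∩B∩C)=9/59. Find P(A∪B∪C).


P(A∪B∪C) = P(A)+P(B)+P(C) - P(AB)-P(AC)-P(BC) + P(ABC)
= 28/59+18/59+25/59 - 14/59-11/59-12/59 + 9/59
= 43/59

43/59


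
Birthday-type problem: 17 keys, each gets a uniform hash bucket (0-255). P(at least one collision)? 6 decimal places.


P(all different) = prod((256-i)/256 for i=0..16) = 0.580976
P(at least one match) = 1 - 0.580976 = 0.419024

0.419024


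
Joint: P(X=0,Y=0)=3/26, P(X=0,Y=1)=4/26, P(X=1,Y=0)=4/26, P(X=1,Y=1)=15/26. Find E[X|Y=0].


P(Y=0) = 7/26
E[X|Y=0] = (0*3 + 1*4)/7 = 4/7

4/7


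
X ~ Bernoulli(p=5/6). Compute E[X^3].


For Bernoulli: X in {0,1}
E[X^3] = 0^3*(1-5/6) + 1^3*5/6 = 5/6

5/6


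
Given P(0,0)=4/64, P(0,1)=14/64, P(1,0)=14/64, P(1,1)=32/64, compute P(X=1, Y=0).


Read from table: P(X=1, Y=0) = 14/64 = 7/32

7/32


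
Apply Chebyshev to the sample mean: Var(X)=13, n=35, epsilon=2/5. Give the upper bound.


Var(Xbar) = Var(X)/n = 13/35
Chebyshev: P(|Xbar-mu| >= 2/5) <= Var(Xbar)/(2/5)^2 = (13/35)/(4/25) = 65/28
Bound exceeds 1, so trivial bound: 1

1


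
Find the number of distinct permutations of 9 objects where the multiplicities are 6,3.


9! = 362880
Denominator: 6!=720 * 3!=6
Coefficient = 362880 / 4320 = 84

84


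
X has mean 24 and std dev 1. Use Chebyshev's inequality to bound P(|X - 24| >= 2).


k = 2/1 = 2
Chebyshev: P(|X-mu| >= k*sigma) <= 1/k^2 = 1/2^2 = 1/4

1/4


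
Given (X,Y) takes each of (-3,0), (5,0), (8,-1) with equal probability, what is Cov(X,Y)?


E[X]=10/3, E[Y]=-1/3, E[XY]=-8/3
Cov(X,Y) = E[XY] - E[X]E[Y] = -8/3 - 10/3*-1/3 = -14/9

-14/9


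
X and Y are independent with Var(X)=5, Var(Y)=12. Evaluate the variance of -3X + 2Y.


Independence => Cov(X,Y)=0
Var(-3X + 2Y) = (-3)^2*Var(X) + 2^2*Var(Y)
= 9*5 + 4*12 = 93

93


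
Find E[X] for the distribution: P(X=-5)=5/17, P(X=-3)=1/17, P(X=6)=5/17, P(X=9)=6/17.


E[X] = sum(x * P(x))
= -5*5/17 - 3*1/17 + 6*5/17 + 9*6/17
= 56/17

56/17


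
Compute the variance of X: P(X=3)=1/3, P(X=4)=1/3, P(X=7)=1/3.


E[X] = 14/3, E[X^2] = 74/3
Var(X) = E[X^2] - (E[X])^2 = 74/3 - (14/3)^2 = 26/9

26/9


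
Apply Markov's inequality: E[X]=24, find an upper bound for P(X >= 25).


Markov: P(X >= a) <= E[X]/a
P(X >= 25) <= 24/25

24/25


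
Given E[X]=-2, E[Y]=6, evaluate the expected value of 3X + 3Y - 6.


E[3X + 3Y - 6] = 3*E[X] + 3*E[Y] - 6
= (3)*(-2) + (3)*(6) + (-6)
= -6 + 18 - 6 = 6

6


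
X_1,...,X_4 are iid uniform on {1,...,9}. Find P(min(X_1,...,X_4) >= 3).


P(min >= 3) = P(all X_i >= 3) = (P(X_1 >= 3))^4
= (7/9)^4 = 2401/6561

2401/6561


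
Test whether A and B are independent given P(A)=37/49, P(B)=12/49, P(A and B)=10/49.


P(A)*P(B) = 37/49*12/49 = 444/2401
P(A∩B) = 10/49 != 444/2401, so not independent

No, A and B are not independent


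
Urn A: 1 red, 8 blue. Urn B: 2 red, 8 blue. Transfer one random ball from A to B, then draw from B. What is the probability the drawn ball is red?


P(transfer red) = 1/9; P(transfer blue) = 8/9
If red transferred: Urn II has 3 red of 11, so P(red|red moved) = 3/11
If blue transferred: Urn II has 2 red of 11, so P(red|blue moved) = 2/11
By total probability: P(red) = 1/9*3/11 + 8/9*2/11 = 19/99

19/99
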